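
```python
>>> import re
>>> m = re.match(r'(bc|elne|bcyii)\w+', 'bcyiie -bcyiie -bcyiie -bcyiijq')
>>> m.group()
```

`re.match` won't scan ahead — the pattern has to work from the very first character.
The match spans [0:6] → 'bcyiie'.

'bcyiie'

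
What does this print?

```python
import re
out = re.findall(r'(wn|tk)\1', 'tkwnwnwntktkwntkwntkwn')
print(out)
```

`\1` has to match the exact text group 1 already captured.
Scanning left to right: at [2:6] match 'wnwn', group 1 = 'wn'; at [8:12] match 'tktk', group 1 = 'tk'.
One capturing group, so `findall` returns just the captured substring from each match — 2 in all.

['wn', 'tk']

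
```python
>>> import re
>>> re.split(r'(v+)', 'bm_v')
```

This matches one or more of a literal 'v' (captured).
The group in the pattern means `split` returns the separators' captures alongside the pieces.

['bm_', 'v', '']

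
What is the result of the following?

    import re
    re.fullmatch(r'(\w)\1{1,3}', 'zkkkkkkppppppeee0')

`re.fullmatch` is like wrapping the pattern in `^…$` (in single-line mode).
Here the pattern can't cover the whole string, so the call returns None.

None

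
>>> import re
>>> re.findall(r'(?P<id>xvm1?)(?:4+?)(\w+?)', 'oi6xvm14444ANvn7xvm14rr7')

The pattern matches the literal 'xvm', then optionally the literal '1' (captured as 'id'); then one or more of a literal '4' (lazy) (non-capturing group); then one or more of a word character (lazy) (captured).
Scanning left to right: at [3:9] match 'xvm144', groups = ('xvm1', '4'); at [16:22] match 'xvm14r', groups = ('xvm1', 'r').
Multiple groups make `findall` return tuples — one 2-tuple for each match.

[('xvm1', '4'), ('xvm1', 'r')]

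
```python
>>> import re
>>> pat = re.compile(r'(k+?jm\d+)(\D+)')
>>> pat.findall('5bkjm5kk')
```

[('kjm5', 'kk')]

2 groups means the one result is a tuple of 2 captured strings — 1 here.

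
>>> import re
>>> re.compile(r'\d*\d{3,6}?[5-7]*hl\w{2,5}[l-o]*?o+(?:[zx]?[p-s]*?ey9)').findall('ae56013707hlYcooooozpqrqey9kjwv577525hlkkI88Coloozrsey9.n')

Pattern: zero or more of a digit, then 3 to 6 of a digit (lazy), then zero or more of a character in [5-7]; then the literal 'hl', then 2 to 5 of a word character, then zero or more of a character in [l-o] (lazy); then one or more of a literal 'o'; then optionally one of [zx], then zero or more of a character in [p-s] (lazy), then the literal 'ey9' (non-capturing group).
Scanning left to right: at [2:27] → '56013707hlYcooooozpqrqey9'.
With no groups in the pattern, `findall` gives back each whole match — 1 here.

['56013707hlYcooooozpqrqey9']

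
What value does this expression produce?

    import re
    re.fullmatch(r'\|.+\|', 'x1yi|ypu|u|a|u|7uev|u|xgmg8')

`re.fullmatch` requires the pattern to consume the entire string.
Here the string isn't matched end-to-end, so the call returns None.

None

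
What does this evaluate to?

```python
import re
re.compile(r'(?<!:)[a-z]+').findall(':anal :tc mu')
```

The negative lookaround is zero-width — it rules out positions where the adjacent text would match, without consuming anything.
Matches: at [2:5] → 'nal'; at [8:9] → 'c'; at [10:12] → 'mu'.
`findall` yields the raw match text (3 of them) because the pattern has no groups.

['nal', 'c', 'mu']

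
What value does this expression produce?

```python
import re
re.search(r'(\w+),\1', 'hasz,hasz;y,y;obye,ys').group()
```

'hasz,hasz'

A backreference is literal: `\1` must see the identical characters the first group matched.
`re.search` tries every starting position until one works.
The match spans [0:9] → 'hasz,hasz'.
Captured: group 1 = 'hasz'.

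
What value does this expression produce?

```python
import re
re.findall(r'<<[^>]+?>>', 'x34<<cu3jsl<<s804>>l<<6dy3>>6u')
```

['<<cu3jsl<<s804>>', '<<6dy3>>']

`findall` yields the raw match text (2 of them) because the pattern has no groups.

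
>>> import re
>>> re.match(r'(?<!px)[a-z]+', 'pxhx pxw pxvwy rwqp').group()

'pxhx'

The negative lookahead/lookbehind blocks any match where the forbidden context is present.
With `match`, the pattern is implicitly anchored at the beginning.
The match spans [0:4] → 'pxhx'.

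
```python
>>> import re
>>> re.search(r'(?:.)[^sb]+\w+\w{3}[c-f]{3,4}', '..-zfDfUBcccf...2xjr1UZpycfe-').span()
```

(0, 28)

The match spans [0:28] → '..-zfDfUBcccf...2xjr1UZpycfe'.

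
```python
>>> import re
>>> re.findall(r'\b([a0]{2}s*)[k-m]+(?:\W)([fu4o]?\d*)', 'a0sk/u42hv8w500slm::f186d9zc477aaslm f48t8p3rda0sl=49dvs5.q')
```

This matches a word boundary (`\b`, zero-width); then exactly 2 of one of [a0], then zero or more of the literal 's' (captured); then one or more of a character in [k-m]; then a non-word character (non-capturing group); then optionally one of [fu4o], then zero or more of a digit (captured).
Walking the string: at [0:8] match 'a0sk/u42', groups = ('a0s', 'u42').
2 groups means the one result is a tuple of 2 captured strings — 1 here.

[('a0s', 'u42')]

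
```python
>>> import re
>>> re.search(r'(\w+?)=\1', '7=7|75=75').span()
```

(0, 3)

After group 1 captures some text, `\1` only succeeds where that same text appears again.
`search` walks the string left to right and returns the first match it finds.
The match spans [0:3] → '7=7'.
Captured: group 1 = '7'.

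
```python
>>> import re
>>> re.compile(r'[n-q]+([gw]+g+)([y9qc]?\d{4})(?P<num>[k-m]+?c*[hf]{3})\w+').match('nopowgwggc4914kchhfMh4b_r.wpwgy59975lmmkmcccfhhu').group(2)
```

'c4914'

The pattern matches one or more of a character in [n-q]; then one or more of one of [gw], then one or more of the literal 'g' (captured); then optionally one of [y9qc], then exactly 4 of a digit (captured); then one or more of a character in [k-m] (lazy), then zero or more of the literal 'c', then exactly 3 of one of [hf] (captured as 'num'); then one or more of a word character.
`re.match` won't scan ahead — the pattern has to work from the very first character.
The match spans [0:25] → 'nopowgwggc4914kchhfMh4b_r'.
Captured: group 1 = 'wgwgg', group 2 = 'c4914', group 3 = 'kchhf'.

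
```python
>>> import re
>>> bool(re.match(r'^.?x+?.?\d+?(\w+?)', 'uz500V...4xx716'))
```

False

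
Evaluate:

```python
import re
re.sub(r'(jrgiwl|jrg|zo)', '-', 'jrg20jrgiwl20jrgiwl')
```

'-20-20-'

The regex engine tests alternatives in the order written; an earlier branch that matches wins even if a later one would match more.
Every occurrence is swapped for '-'.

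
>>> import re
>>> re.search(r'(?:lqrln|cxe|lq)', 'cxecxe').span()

(0, 3)

`re.search` scans for the first position where the pattern succeeds.
The match spans [0:3] → 'cxe'.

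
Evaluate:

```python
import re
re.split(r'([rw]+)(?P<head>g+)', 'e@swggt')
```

['e@s', 'w', 'gg', 't']

The pattern matches one or more of one of [rw] (captured); then one or more of a literal 'g' (captured as 'head').
Matches to split on: at [3:6] → 'wgg'.
The group in the pattern means `split` returns the separators' captures alongside the pieces.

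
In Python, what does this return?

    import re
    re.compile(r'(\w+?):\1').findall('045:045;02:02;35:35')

After group 1 captures some text, `\1` only succeeds where that same text appears again.
One capturing group, so `findall` returns just the captured substring from each match — 3 in all.

['045', '02', '35']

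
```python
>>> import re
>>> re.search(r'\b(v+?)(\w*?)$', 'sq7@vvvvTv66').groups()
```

The pattern matches a word boundary (`\b`, zero-width); then one or more of a literal 'v' (lazy) (captured); then zero or more of a word character (lazy) (captured); then anchored at the end.
Because the quantifier is non-greedy, it stops expanding at the earliest point where the rest of the pattern can succeed.
Unlike `match`, `search` isn't anchored — it looks for the pattern anywhere in the string.
The match spans [4:12] → 'vvvvTv66'.
Captured: group 1 = 'v', group 2 = 'vvvTv66'.

('v', 'vvvTv66')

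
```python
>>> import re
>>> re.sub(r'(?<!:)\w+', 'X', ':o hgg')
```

':o X'

The negative lookaround is zero-width — it rules out positions where the adjacent text would match, without consuming anything.
Every occurrence is swapped for 'X'.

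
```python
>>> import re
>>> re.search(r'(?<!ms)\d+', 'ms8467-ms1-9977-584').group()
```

'467'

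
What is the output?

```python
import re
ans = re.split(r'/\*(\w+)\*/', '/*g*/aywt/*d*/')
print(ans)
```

['', 'g', 'aywt', 'd', '']

Matches to split on: at [0:5] → '/*g*/'; at [9:14] → '/*d*/'.
`re.split` interleaves the captured-group text with the surrounding fragments.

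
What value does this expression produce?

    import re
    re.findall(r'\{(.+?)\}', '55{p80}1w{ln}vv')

With the lazy modifier that quantifier settles for the fewest repetitions that let the rest of the pattern succeed (the atoms after it are unaffected and can still be greedy).
With a single group, `findall` returns only what that group captured — 2 items.

['p80', 'ln']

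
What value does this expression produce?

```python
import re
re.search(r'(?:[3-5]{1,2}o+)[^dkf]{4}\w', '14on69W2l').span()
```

This matches 1 to 2 of a character in [3-5], then one or more of a literal 'o' (non-capturing group); then exactly 4 of any character except [dkf], then a word character.
`search` walks the string left to right and returns the first match it finds.
The match spans [1:8] → '4on69W2'.

(1, 8)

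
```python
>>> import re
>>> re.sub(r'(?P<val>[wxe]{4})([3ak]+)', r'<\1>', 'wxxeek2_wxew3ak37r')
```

'w<xxee>2_<wxew>7r'

Each match is replaced using the text its own group 1 captured.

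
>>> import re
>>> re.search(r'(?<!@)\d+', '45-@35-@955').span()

A negative assertion filters positions out without eating any characters.
The match spans [0:2] → '45'.

(0, 2)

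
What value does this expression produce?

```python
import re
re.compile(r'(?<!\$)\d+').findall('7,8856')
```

['7', '8856']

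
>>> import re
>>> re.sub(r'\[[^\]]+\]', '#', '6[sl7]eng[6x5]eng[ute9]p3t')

'6#eng#eng#p3t'

Each match is replaced by '#'.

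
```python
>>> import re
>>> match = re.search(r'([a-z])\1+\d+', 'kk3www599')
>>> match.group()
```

`\1` is not a pattern — it's the concrete string captured by group 1, re-applied verbatim.
Unlike `match`, `search` isn't anchored — it looks for the pattern anywhere in the string.
The match spans [0:3] → 'kk3'.
Captured: group 1 = 'k'.

'kk3'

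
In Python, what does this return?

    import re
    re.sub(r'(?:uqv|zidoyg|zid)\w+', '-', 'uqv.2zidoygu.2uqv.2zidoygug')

'uqv.2-.2uqv.2-'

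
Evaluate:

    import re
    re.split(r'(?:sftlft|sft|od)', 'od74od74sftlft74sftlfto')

['', '74', '74', '74', 'o']

Alternation tries branches left to right and keeps the first one that lets the overall match succeed at that position.
Splitting on the pattern gives 5 pieces.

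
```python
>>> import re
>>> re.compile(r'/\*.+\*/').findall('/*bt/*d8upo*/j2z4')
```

['/*bt/*d8upo*/']

No capturing groups, so `findall` returns the 1 full match string.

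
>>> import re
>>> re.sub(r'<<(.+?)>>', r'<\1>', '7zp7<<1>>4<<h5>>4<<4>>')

'7zp7<1>4<h5>4<4>'

A `+?`/`*?`/`{m,n}?` starts at its minimum and grows only as far as needed for what follows to match.
`\1` in the replacement pulls in group 1's text for each match.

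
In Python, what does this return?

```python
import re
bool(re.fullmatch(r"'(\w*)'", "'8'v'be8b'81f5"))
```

`re.fullmatch` requires the pattern to consume the entire string.
Here the pattern can't cover the whole string, so the call returns None, and `bool(None)` is False.

False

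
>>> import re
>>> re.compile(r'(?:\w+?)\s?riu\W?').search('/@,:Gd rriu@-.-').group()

'rriu@'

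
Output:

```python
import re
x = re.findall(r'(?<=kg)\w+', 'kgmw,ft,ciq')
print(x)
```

['mw']

The lookaround is zero-width — it requires the adjacent text to match without consuming it, so the asserted text isn't part of the match.
Walking the string: at [2:4] → 'mw'.
Since nothing is captured, `findall` lists the 1 matched substring directly.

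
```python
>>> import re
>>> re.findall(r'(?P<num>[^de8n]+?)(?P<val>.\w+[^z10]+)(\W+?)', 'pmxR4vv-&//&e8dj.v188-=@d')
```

The pattern matches one or more of any character except [de8n] (lazy) (captured as 'num'); then any character, then one or more of a word character, then one or more of any character except [z10] (captured as 'val'); then one or more of a non-word character (lazy) (captured).
Matches: at [0:17] match 'pmxR4vv-&//&e8dj.', groups = ('p', 'mxR4vv-&//&e8dj', '.'); at [17:24] match 'v188-=@', groups = ('v', '188-=', '@').
`findall` packs the 3 group values into a tuple for every match.

[('p', 'mxR4vv-&//&e8dj', '.'), ('v', '188-=', '@')]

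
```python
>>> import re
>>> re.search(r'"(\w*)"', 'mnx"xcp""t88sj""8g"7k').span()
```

(3, 8)

The match spans [3:8] → '"xcp"'.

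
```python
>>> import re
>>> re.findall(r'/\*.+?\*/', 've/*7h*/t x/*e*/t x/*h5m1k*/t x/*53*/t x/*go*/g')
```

['/*7h*/', '/*e*/', '/*h5m1k*/', '/*53*/', '/*go*/']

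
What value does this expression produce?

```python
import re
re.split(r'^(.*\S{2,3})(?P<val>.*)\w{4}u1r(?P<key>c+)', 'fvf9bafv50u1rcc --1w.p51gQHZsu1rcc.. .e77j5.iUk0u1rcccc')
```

['', 'fvf9bafv50u1rcc --1w.p51gQHZsu1rcc.. .e77j5.', '', 'cccc', '']

This matches anchored at the start of the string; then zero or more of any character, then 2 to 3 of a non-whitespace character (captured); then zero or more of any character (captured as 'val'); then exactly 4 of a word character, then the literal 'u1r'; then one or more of a literal 'c' (captured as 'key').
`re.split` interleaves the captured-group text with the surrounding fragments.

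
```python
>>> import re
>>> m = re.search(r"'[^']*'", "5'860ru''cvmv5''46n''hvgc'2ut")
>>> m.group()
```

`re.search` scans for the first position where the pattern succeeds.
The match spans [1:8] → "'860ru'".

"'860ru'"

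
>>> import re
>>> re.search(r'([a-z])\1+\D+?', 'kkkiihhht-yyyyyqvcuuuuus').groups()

The match spans [0:4] → 'kkki'.
Captured: group 1 = 'k'.

('k',)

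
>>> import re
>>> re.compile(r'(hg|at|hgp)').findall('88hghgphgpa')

Alternation tries branches left to right and keeps the first one that lets the overall match succeed at that position.
Scanning left to right: at [2:4] match 'hg', group 1 = 'hg'; at [4:6] match 'hg', group 1 = 'hg'; at [7:9] match 'hg', group 1 = 'hg'.
Because there's exactly one group, `findall` drops the full match and keeps group 1 from each hit.

['hg', 'hg', 'hg']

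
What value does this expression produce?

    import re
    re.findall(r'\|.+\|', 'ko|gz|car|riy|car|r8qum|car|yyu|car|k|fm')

['|gz|car|riy|car|r8qum|car|yyu|car|k|']

With no groups in the pattern, `findall` gives back each whole match — 1 here.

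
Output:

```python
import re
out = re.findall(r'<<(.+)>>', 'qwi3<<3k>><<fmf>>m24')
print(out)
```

['3k>><<fmf']

Because there's exactly one group, `findall` drops the full match and keeps group 1 from the one hit.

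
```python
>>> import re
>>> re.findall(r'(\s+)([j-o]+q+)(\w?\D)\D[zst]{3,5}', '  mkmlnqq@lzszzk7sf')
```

Pattern: one or more of whitespace (captured); then one or more of a character in [j-o], then one or more of the literal 'q' (captured); then optionally a word character, then a non-digit (captured); then a non-digit, then 3 to 5 of one of [zst].
Multiple groups make `findall` return tuples — one 3-tuple for the one match.

[('  ', 'mkmlnqq', '@')]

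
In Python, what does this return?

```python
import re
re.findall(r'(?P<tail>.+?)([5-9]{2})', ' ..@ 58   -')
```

2 groups means the one result is a tuple of 2 captured strings — 1 here.

[(' ..@ ', '58')]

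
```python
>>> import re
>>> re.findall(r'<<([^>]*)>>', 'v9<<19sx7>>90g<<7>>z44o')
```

Walking the string: at [2:11] match '<<19sx7>>', group 1 = '19sx7'; at [14:19] match '<<7>>', group 1 = '7'.
Because there's exactly one group, `findall` drops the full match and keeps group 1 from each hit.

['19sx7', '7']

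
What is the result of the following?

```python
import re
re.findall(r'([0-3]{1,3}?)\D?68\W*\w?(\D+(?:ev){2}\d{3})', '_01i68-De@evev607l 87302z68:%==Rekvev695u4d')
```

[('01', 'e@evev607')]

Pattern: 1 to 3 of a character in [0-3] (lazy) (captured); then optionally a non-digit, then the literal '68', then zero or more of a non-word character; then optionally a word character; then one or more of a non-digit, then the literal 'ev' repeated 2 times, then exactly 3 of a digit (captured).
Walking the string: at [1:17] match '01i68-De@evev607', groups = ('01', 'e@evev607').
With 2 capturing groups, `findall` returns a 2-tuple per match.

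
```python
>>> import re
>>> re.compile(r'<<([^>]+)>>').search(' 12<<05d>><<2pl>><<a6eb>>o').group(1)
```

'05d'

Unlike `match`, `search` isn't anchored — it looks for the pattern anywhere in the string.
The match spans [3:10] → '<<05d>>'.
Captured: group 1 = '05d'.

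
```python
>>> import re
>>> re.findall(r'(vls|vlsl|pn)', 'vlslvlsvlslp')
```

Alternation isn't longest-match — the leftmost alternative that fits at this position is chosen.
Because there's exactly one group, `findall` drops the full match and keeps group 1 from each hit.

['vls', 'vls', 'vls']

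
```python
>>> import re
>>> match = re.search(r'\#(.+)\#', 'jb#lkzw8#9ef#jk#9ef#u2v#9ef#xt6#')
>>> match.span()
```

Unlike `match`, `search` isn't anchored — it looks for the pattern anywhere in the string.
The match spans [2:32] → '#lkzw8#9ef#jk#9ef#u2v#9ef#xt6#'.
Captured: group 1 = 'lkzw8#9ef#jk#9ef#u2v#9ef#xt6'.

(2, 32)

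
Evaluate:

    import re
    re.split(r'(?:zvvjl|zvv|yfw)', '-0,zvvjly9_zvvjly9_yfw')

['-0,', 'y9_', 'y9_', '']

The regex engine tests alternatives in the order written; an earlier branch that matches wins even if a later one would match more.
Matches to split on: at [3:8] → 'zvvjl'; at [11:16] → 'zvvjl'; at [19:22] → 'yfw'.
The string is cut at each match, leaving 4 pieces.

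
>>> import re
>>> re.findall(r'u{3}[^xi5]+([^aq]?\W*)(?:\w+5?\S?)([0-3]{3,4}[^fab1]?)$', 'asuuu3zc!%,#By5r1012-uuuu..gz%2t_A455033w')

Pattern: exactly 3 of a literal 'u', then one or more of any character except [xi5]; then optionally any character except [aq], then zero or more of a non-word character (captured); then one or more of a word character, then optionally a literal '5', then optionally a non-whitespace character (non-capturing group); then 3 to 4 of a character in [0-3], then optionally any character except [fab1] (captured); then anchored at the end.
2 groups means the one result is a tuple of 2 captured strings — 1 here.

[('5', '033w')]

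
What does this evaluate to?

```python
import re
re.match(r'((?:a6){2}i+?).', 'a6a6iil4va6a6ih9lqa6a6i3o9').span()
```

(0, 6)

`re.match` won't scan ahead — the pattern has to work from the very first character.
The match spans [0:6] → 'a6a6ii'.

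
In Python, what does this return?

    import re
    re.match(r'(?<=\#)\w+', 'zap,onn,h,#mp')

With `match`, the pattern is implicitly anchored at the beginning.
Here the string doesn't start with a match, so the call returns None.

None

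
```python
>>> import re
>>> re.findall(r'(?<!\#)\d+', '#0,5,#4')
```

['5']

`(?!…)`/`(?<!…)` only lets a position through if the neighbouring text does NOT match; no characters are consumed.
Since nothing is captured, `findall` lists the 1 matched substring directly.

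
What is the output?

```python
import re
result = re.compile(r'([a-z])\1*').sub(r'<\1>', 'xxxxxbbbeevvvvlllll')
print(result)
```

<x><b><e><v><l>

`\1` is not a pattern — it's the concrete string captured by group 1, re-applied verbatim.
Each match is replaced using the text its own group 1 captured.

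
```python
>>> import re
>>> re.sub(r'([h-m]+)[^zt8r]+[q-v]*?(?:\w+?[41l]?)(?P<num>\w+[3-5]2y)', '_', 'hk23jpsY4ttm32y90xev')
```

'_90xev'

Each match is replaced by '_'.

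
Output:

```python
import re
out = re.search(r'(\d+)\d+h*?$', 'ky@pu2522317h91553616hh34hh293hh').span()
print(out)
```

The pattern matches one or more of a digit (captured); then one or more of a digit, then zero or more of the literal 'h' (lazy); then anchored at the end.
Unlike `match`, `search` isn't anchored — it looks for the pattern anywhere in the string.
The match spans [27:32] → '293hh'.
Captured: group 1 = '29'.

(27, 32)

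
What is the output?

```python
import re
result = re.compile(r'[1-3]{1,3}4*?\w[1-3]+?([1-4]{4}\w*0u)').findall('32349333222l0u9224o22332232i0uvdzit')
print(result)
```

Pattern: 1 to 3 of a character in [1-3], then zero or more of the literal '4' (lazy), then a word character; then one or more of a character in [1-3] (lazy); then exactly 4 of a character in [1-4], then zero or more of a word character, then the literal '0u' (captured).
Matches: at [0:30] match '32349333222l0u9224o22332232i0u', group 1 = '33222l0u9224o22332232i0u'.
One capturing group, so `findall` returns just the captured substring from the one match — 1 in all.

['33222l0u9224o22332232i0u']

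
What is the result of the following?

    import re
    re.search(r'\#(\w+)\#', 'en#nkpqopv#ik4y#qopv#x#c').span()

The match spans [2:11] → '#nkpqopv#'.

(2, 11)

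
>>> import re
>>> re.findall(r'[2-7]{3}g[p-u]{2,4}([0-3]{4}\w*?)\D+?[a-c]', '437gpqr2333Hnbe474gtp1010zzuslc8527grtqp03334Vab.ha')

Pattern: exactly 3 of a character in [2-7], then the literal 'g', then 2 to 4 of a character in [p-u]; then exactly 4 of a character in [0-3], then zero or more of a word character (lazy) (captured); then one or more of a non-digit (lazy), then a character in [a-c].
Scanning left to right: at [0:14] match '437gpqr2333Hnb', group 1 = '2333'; at [15:31] match '474gtp1010zzuslc', group 1 = '1010'; at [32:47] match '527grtqp03334Va', group 1 = '03334'.
`findall` collects group 1 from each match (3 total).

['2333', '1010', '03334']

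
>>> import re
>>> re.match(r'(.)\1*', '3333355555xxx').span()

(0, 5)

`\1` is not a pattern — it's the concrete string captured by group 1, re-applied verbatim.
`re.match` only tries the pattern at the start of the string.
The match spans [0:5] → '33333'.
Captured: group 1 = '3'.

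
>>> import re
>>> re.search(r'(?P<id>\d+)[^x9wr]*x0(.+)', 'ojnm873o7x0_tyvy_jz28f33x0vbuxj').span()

The match spans [4:31] → '873o7x0_tyvy_jz28f33x0vbuxj'.

(4, 31)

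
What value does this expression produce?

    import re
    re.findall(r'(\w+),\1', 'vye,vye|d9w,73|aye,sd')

['vye']

`\1` is not a pattern — it's the concrete string captured by group 1, re-applied verbatim.
Because there's exactly one group, `findall` drops the full match and keeps group 1 from the one hit.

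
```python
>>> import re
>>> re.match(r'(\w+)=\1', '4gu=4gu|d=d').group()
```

'4gu=4gu'

The backreference `\1` re-matches whatever the first group consumed, character for character.
`match` is anchored at position 0; if the pattern doesn't fit there, it returns None.
The match spans [0:7] → '4gu=4gu'.
Captured: group 1 = '4gu'.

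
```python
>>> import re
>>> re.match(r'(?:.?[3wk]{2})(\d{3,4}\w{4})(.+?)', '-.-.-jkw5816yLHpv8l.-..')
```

`re.match` won't scan ahead — the pattern has to work from the very first character.
Here position 0 doesn't satisfy it, so the call returns None.

None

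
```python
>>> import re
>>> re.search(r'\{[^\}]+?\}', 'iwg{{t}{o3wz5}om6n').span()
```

The match spans [3:7] → '{{t}'.

(3, 7)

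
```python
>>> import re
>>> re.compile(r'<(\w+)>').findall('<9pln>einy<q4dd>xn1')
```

['9pln', 'q4dd']

Walking the string: at [0:6] match '<9pln>', group 1 = '9pln'; at [10:16] match '<q4dd>', group 1 = 'q4dd'.
`findall` collects group 1 from each match (2 total).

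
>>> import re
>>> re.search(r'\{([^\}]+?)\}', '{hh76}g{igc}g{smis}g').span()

The match spans [0:6] → '{hh76}'.

(0, 6)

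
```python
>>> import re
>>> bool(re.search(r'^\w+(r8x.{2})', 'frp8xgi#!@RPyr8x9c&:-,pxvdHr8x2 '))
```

False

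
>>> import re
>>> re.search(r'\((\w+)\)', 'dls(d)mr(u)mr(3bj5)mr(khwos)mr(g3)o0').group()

'(d)'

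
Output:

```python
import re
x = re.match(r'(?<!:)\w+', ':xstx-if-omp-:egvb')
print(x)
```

None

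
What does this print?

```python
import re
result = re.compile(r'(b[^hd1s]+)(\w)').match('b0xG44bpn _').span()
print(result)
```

(0, 11)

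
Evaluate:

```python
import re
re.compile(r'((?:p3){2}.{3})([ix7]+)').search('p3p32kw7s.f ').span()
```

(0, 8)

The match spans [0:8] → 'p3p32kw7'.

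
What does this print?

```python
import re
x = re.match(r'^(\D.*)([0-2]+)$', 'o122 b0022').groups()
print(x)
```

('o122 b002', '2')

The match spans [0:10] → 'o122 b0022'.
Captured: group 1 = 'o122 b002', group 2 = '2'.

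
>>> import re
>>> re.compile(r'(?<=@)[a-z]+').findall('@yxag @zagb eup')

The lookaround is zero-width — it requires the adjacent text to match without consuming it, so the asserted text isn't part of the match.
No capturing groups, so `findall` returns the 2 full match strings.

['yxag', 'zagb']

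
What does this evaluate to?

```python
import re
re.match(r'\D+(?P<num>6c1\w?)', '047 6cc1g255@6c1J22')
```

None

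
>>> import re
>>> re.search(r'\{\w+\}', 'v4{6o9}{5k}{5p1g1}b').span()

(2, 7)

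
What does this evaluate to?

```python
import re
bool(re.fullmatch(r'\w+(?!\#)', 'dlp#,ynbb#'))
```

False

The negative lookaround is zero-width — it rules out positions where the adjacent text would match, without consuming anything.
`re.fullmatch` requires the pattern to consume the entire string.
Here the pattern can't cover the whole string, so the call returns None, and `bool(None)` is False.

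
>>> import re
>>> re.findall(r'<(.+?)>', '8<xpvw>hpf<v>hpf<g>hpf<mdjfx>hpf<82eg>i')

The `?` after the quantifier makes it lazy — it takes as little as possible before letting the rest of the pattern try.
Scanning left to right: at [1:7] match '<xpvw>', group 1 = 'xpvw'; at [10:13] match '<v>', group 1 = 'v'; at [16:19] match '<g>', group 1 = 'g'; at [22:29] match '<mdjfx>', group 1 = 'mdjfx'; at [32:38] match '<82eg>', group 1 = '82eg'.
Because there's exactly one group, `findall` drops the full match and keeps group 1 from each hit.

['xpvw', 'v', 'g', 'mdjfx', '82eg']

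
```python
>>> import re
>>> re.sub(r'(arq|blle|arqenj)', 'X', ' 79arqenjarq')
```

' 79XenjX'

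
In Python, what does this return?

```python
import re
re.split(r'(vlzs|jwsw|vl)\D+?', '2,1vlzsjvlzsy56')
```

Alternation isn't longest-match — the leftmost alternative that fits at this position is chosen.
Matches to split on: at [3:8] → 'vlzsj'; at [8:13] → 'vlzsy'.
The group in the pattern means `split` returns the separators' captures alongside the pieces.

['2,1', 'vlzs', '', 'vlzs', '56']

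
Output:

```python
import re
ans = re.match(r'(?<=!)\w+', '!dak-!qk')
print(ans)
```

With `match`, the pattern is implicitly anchored at the beginning.
Here the string doesn't start with a match, so the call returns None.

None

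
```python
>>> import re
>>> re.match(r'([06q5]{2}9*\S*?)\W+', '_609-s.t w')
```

Pattern: exactly 2 of one of [06q5], then zero or more of a literal '9', then zero or more of a non-whitespace character (lazy) (captured); then one or more of a non-word character.
`match` is anchored at position 0; if the pattern doesn't fit there, it returns None.
Here the string doesn't start with a match, so the call returns None.

None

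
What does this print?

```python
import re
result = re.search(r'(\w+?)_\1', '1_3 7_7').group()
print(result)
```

7_7

A backreference is literal: `\1` must see the identical characters the first group matched.
The match spans [4:7] → '7_7'.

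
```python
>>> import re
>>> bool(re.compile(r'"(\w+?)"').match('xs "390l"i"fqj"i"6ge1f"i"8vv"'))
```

`re.match` only tries the pattern at the start of the string.
Here position 0 doesn't satisfy it, so the call returns None, and `bool(None)` is False.

False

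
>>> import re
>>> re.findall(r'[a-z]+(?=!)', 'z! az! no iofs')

Because the assertion is zero-width, the text it checks is not consumed and won't appear in the result.
Matches: at [0:1] → 'z'; at [3:5] → 'az'.
`findall` yields the raw match text (2 of them) because the pattern has no groups.

['z', 'az']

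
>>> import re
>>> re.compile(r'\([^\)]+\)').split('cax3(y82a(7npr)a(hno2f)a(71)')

Matches to split on: at [4:15] → '(y82a(7npr)'; at [16:23] → '(hno2f)'; at [24:28] → '(71)'.
The string is cut at each match, leaving 4 pieces.

['cax3', 'a', 'a', '']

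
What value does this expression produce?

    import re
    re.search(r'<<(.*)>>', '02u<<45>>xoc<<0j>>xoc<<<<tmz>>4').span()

(3, 30)

`re.search` tries every starting position until one works.
The match spans [3:30] → '<<45>>xoc<<0j>>xoc<<<<tmz>>'.
Captured: group 1 = '45>>xoc<<0j>>xoc<<<<tmz'.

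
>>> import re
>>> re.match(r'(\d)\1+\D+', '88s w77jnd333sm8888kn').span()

The backreference `\1` re-matches whatever the first group consumed, character for character.
With `match`, the pattern is implicitly anchored at the beginning.
The match spans [0:5] → '88s w'.
Captured: group 1 = '8'.

(0, 5)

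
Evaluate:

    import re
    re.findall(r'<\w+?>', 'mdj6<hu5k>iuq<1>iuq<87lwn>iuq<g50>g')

['<hu5k>', '<1>', '<87lwn>', '<g50>']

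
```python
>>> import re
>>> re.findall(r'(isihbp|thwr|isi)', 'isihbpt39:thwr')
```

['isihbp', 'thwr']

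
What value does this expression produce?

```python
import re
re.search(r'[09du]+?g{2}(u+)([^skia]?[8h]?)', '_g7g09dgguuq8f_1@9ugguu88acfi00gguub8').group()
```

'09dgguuq8'

Pattern: one or more of one of [09du] (lazy), then exactly 2 of a literal 'g'; then one or more of a literal 'u' (captured); then optionally any character except [skia], then optionally one of [8h] (captured).
`search` walks the string left to right and returns the first match it finds.
The match spans [4:13] → '09dgguuq8'.
Captured: group 1 = 'uu', group 2 = 'q8'.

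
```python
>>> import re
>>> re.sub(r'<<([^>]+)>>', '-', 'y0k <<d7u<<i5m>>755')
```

'y0k -755'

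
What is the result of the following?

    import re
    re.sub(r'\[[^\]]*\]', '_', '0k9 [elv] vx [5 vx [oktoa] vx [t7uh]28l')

Each match is replaced by '_'.

'0k9 _ vx _ vx _28l'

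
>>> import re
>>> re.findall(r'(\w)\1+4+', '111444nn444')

['1', 'n']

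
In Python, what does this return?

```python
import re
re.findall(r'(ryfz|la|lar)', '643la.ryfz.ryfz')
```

['la', 'ryfz', 'ryfz']

Walking the string: at [3:5] match 'la', group 1 = 'la'; at [6:10] match 'ryfz', group 1 = 'ryfz'; at [11:15] match 'ryfz', group 1 = 'ryfz'.
With a single group, `findall` returns only what that group captured — 3 items.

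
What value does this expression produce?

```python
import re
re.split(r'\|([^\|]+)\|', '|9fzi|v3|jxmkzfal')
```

['', '9fzi', 'v3|jxmkzfal']

Matches to split on: at [0:6] → '|9fzi|'.
`re.split` interleaves the captured-group text with the surrounding fragments.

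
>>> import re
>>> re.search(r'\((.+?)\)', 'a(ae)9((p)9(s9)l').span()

(1, 5)

The `?` after the quantifier makes it lazy — it takes as little as possible before letting the rest of the pattern try.
The match spans [1:5] → '(ae)'.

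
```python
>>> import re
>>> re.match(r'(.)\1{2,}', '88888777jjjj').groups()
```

('8',)

The match spans [0:5] → '88888'.
Captured: group 1 = '8'.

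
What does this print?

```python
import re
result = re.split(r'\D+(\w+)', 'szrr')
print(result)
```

This matches one or more of a non-digit; then one or more of a word character (captured).
Matches to split on: at [0:4] → 'szrr'.
With a capturing group present, the delimiter's captured portion is kept in the result list.

['', 'r', '']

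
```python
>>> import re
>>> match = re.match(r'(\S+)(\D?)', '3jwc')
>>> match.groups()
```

('3jwc', '')

The pattern matches one or more of a non-whitespace character (captured); then optionally a non-digit (captured).
With `match`, the pattern is implicitly anchored at the beginning.
The match spans [0:4] → '3jwc'.
Captured: group 1 = '3jwc', group 2 = ''.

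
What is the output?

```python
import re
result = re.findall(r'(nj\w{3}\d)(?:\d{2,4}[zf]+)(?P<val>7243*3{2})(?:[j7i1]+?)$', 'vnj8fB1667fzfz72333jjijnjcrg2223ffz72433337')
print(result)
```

2 groups means the one result is a tuple of 2 captured strings — 1 here.

[('njcrg2', '7243333')]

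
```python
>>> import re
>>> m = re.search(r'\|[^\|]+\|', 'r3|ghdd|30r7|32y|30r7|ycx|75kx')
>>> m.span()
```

(2, 8)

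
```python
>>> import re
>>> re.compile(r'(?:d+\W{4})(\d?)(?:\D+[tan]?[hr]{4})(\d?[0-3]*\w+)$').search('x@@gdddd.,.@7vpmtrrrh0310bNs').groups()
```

The match spans [4:28] → 'dddd.,.@7vpmtrrrh0310bNs'.
Captured: group 1 = '7', group 2 = '0310bNs'.

('7', '0310bNs')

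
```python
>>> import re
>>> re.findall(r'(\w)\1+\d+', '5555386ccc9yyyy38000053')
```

['5', 'c', 'y']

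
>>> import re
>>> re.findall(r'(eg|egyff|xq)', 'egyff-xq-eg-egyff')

['eg', 'xq', 'eg', 'eg']

Alternation isn't longest-match — the leftmost alternative that fits at this position is chosen.
`findall` collects group 1 from each match (4 total).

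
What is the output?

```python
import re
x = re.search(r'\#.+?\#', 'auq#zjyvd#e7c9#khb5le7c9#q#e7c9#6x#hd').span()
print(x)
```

(3, 10)

The `?` after the quantifier makes it lazy — it takes as little as possible before letting the rest of the pattern try.
`re.search` tries every starting position until one works.
The match spans [3:10] → '#zjyvd#'.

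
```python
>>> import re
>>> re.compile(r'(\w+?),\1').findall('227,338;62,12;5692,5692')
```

After group 1 captures some text, `\1` only succeeds where that same text appears again.
Scanning left to right: at [14:23] match '5692,5692', group 1 = '5692'.
Because there's exactly one group, `findall` drops the full match and keeps group 1 from the one hit.

['5692']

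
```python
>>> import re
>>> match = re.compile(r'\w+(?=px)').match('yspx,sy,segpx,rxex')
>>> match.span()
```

`re.match` only tries the pattern at the start of the string.
The match spans [0:2] → 'ys'.

(0, 2)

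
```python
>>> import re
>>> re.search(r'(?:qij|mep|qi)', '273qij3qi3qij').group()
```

'qij'

Alternation tries branches left to right and keeps the first one that lets the overall match succeed at that position.
`re.search` scans for the first position where the pattern succeeds.
The match spans [3:6] → 'qij'.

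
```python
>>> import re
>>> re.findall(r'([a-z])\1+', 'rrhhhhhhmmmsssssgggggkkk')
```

['r', 'h', 'm', 's', 'g', 'k']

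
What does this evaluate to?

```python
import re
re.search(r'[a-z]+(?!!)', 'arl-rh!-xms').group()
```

A negative assertion filters positions out without eating any characters.
`re.search` scans for the first position where the pattern succeeds.
The match spans [0:3] → 'arl'.

'arl'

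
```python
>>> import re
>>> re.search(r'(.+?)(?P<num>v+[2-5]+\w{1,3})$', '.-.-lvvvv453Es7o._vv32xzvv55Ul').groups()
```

The match spans [0:30] → '.-.-lvvvv453Es7o._vv32xzvv55Ul'.
Captured: group 1 = '.-.-lvvvv453Es7o._vv32xz', group 2 = 'vv55Ul'.

('.-.-lvvvv453Es7o._vv32xz', 'vv55Ul')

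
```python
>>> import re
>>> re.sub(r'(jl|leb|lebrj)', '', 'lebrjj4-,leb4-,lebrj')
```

'rjj4-,4-,rj'

Branches in `(...|...)` are attempted left-to-right; the first branch that allows the whole pattern to succeed is taken.
Matches: at [0:3] → 'leb'; at [9:12] → 'leb'; at [15:18] → 'leb'.
Every occurrence is swapped for ''.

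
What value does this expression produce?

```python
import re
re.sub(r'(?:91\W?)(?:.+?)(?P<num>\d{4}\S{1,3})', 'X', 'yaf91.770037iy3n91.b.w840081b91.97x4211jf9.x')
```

'yafX3nXX.x'

The pattern matches the literal '91', then optionally a non-word character (non-capturing group); then one or more of any character (lazy) (non-capturing group); then exactly 4 of a digit, then 1 to 3 of a non-whitespace character (captured as 'num').
A `+?`/`*?`/`{m,n}?` starts at its minimum and grows only as far as needed for what follows to match.
Matches: at [3:14] → '91.770037iy'; at [16:29] → '91.b.w840081b'; at [29:42] → '91.97x4211jf9'.
`sub` substitutes 'X' at each match site.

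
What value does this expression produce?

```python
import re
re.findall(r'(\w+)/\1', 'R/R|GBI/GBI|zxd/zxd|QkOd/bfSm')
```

['R', 'GBI', 'zxd']

After group 1 captures some text, `\1` only succeeds where that same text appears again.
Scanning left to right: at [0:3] match 'R/R', group 1 = 'R'; at [4:11] match 'GBI/GBI', group 1 = 'GBI'; at [12:19] match 'zxd/zxd', group 1 = 'zxd'.
One capturing group, so `findall` returns just the captured substring from each match — 3 in all.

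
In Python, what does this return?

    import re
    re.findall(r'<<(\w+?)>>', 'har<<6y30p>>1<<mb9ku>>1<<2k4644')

['6y30p', 'mb9ku']

`findall` collects group 1 from each match (2 total).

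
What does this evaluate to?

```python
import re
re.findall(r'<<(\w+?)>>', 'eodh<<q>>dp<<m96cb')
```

['q']

One capturing group, so `findall` returns just the captured substring from the one match — 1 in all.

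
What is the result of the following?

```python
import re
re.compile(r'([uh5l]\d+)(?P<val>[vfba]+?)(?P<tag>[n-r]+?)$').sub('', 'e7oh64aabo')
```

'e7o'

Pattern: one of [uh5l], then one or more of a digit (captured); then one or more of one of [vfba] (lazy) (captured as 'val'); then one or more of a character in [n-r] (lazy) (captured as 'tag'); then anchored at the end.
Matches: at [3:10] → 'h64aabo'.
Every occurrence is swapped for ''.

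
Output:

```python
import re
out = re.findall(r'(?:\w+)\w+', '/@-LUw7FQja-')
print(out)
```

['LUw7FQja']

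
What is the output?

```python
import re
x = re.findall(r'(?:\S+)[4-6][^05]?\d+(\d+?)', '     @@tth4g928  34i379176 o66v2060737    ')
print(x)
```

['8', '6', '7']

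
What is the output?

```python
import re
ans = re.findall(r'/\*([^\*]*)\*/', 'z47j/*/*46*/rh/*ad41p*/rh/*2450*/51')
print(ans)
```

['46', 'ad41p', '2450']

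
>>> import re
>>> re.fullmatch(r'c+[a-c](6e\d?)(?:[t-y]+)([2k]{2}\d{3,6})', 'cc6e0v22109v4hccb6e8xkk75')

This matches one or more of the literal 'c', then a character in [a-c]; then the literal '6e', then optionally a digit (captured); then one or more of a character in [t-y] (non-capturing group); then exactly 2 of one of [2k], then 3 to 6 of a digit (captured).
`re.fullmatch` requires the pattern to consume the entire string.
Here the pattern can't cover the whole string, so the call returns None.

None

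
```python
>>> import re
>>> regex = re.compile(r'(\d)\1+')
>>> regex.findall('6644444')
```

['6', '4']

`\1` is not a pattern — it's the concrete string captured by group 1, re-applied verbatim.
Scanning left to right: at [0:2] match '66', group 1 = '6'; at [2:7] match '44444', group 1 = '4'.
`findall` collects group 1 from each match (2 total).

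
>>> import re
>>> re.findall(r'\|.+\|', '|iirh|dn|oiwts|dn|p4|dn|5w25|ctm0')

['|iirh|dn|oiwts|dn|p4|dn|5w25|']

Matches: at [0:29] → '|iirh|dn|oiwts|dn|p4|dn|5w25|'.
With no groups in the pattern, `findall` gives back each whole match — 1 here.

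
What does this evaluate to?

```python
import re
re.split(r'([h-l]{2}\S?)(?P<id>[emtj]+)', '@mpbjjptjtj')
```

['@mpb', 'jjp', 'tjtj', '']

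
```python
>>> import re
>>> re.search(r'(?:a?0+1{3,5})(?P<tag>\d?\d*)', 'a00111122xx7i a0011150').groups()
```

('22',)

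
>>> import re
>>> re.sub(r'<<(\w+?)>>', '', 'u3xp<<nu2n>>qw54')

Every occurrence is swapped for ''.

'u3xpqw54'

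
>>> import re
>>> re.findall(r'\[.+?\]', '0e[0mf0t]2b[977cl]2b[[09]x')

Walking the string: at [2:9] → '[0mf0t]'; at [11:18] → '[977cl]'; at [20:25] → '[[09]'.
No capturing groups, so `findall` returns the 3 full match strings.

['[0mf0t]', '[977cl]', '[[09]']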